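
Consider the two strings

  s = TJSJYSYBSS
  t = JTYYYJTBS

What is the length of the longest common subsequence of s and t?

Match T at s[1]=t[2], then Y at s[5]=t[4], then Y at s[7]=t[5], then B at s[8]=t[8], then S at s[10]=t[9] — 5 characters in the same relative order in both, and the DP table's final entry dp[10][9] is also 5, so no common subsequence is longer.

5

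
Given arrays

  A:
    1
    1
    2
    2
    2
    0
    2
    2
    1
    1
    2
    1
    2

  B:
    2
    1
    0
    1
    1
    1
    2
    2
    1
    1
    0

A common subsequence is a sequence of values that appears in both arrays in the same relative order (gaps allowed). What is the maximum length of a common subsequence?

6

Taking 1 [1,5], then 1 [2,6], then 2 [7,7], then 2 [8,8], then 1 [9,9], then 1 [10,10] gives a common subsequence of length 6. The LCS DP gives dp[13][11] = 6, so this is optimal.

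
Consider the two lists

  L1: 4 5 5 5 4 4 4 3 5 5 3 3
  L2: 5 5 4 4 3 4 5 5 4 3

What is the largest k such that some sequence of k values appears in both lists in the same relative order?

8

One common subsequence of length 8: 5 [3,1], then 5 [4,2], then 4 [5,3], then 4 [6,4], then 4 [7,6], then 5 [9,7], then 5 [10,8], then 3 [12,10], and the DP table's final entry dp[12][10] is also 8, so no common subsequence is longer.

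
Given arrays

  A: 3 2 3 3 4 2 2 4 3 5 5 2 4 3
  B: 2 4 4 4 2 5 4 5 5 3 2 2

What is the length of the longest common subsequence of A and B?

7

One common subsequence of length 7: 2 (A #2, B #1), then 4 (A #5, B #4), then 2 (A #6, B #5), then 4 (A #8, B #7), then 5 (A #10, B #8), then 5 (A #11, B #9), then 2 (A #12, B #12). The LCS DP gives dp[14][12] = 7, so this is optimal.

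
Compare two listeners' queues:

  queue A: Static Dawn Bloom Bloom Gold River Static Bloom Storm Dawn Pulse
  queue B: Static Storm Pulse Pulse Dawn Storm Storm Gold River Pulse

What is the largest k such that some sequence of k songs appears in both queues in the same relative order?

One common subsequence of length 5: Static [1,1], Dawn [2,5], Gold [5,8], River [6,9], Pulse [11,10]. Since dp[11][10] = 5, nothing longer is possible.

5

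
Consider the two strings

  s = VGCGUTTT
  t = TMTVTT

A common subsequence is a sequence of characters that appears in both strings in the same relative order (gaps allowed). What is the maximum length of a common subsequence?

Let dp[i][j] be the LCS length of the first i characters of s and the first j characters of t. dp[i][j] = dp[i-1][j-1]+1 when the i-th and j-th characters match, else max(dp[i-1][j], dp[i][j-1]).
    ·  T  M  T  V  T  T
 ·  0  0  0  0  0  0  0
 V  0  0  0  0  1  1  1
 G  0  0  0  0  1  1  1
 C  0  0  0  0  1  1  1
 G  0  0  0  0  1  1  1
 U  0  0  0  0  1  1  1
 T  0  1  1  1  1  2  2
 T  0  1  1  2  2  2  3
 T  0  1  1  2  2  3  3
dp[8][6] = 3. One LCS (by backtracking along matches): VTT.

3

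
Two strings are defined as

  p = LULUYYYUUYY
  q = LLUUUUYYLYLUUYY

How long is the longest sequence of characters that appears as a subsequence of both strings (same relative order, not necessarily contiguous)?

One common subsequence of length 10: L (p #1, q #2) → U (p #2, q #5) → U (p #4, q #6) → Y (p #5, q #7) → Y (p #6, q #8) → Y (p #7, q #10) → U (p #8, q #12) → U (p #9, q #13) → Y (p #10, q #14) → Y (p #11, q #15), and the DP table's final entry dp[11][15] is also 10, so no common subsequence is longer.

10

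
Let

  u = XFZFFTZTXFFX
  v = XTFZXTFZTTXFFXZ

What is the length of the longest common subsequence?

10

Pick X [1,1]; then F [2,3]; then Z [3,4]; then F [4,7]; then T [6,9]; then T [8,10]; then X [9,11]; then F [10,12]; then F [11,13]; then X [12,14]; all 10 characters appear in both, in order, and the DP table's final entry dp[12][15] is also 10, so no common subsequence is longer.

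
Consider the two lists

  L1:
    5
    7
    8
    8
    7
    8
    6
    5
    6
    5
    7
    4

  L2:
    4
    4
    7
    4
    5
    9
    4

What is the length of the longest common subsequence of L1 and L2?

Let dp[i][j] be the LCS length of the first i values of L1 and the first j values of L2. dp[i][j] = dp[i-1][j-1]+1 when the i-th and j-th values match, else max(dp[i-1][j], dp[i][j-1]).
    ·  4  4  7  4  5  9  4
 ·  0  0  0  0  0  0  0  0
 5  0  0  0  0  0  1  1  1
 7  0  0  0  1  1  1  1  1
 8  0  0  0  1  1  1  1  1
 8  0  0  0  1  1  1  1  1
 7  0  0  0  1  1  1  1  1
 8  0  0  0  1  1  1  1  1
 6  0  0  0  1  1  1  1  1
 5  0  0  0  1  1  2  2  2
 6  0  0  0  1  1  2  2  2
 5  0  0  0  1  1  2  2  2
 7  0  0  0  1  1  2  2  2
 4  0  1  1  1  2  2  2  3
dp[12][7] = 3. One LCS (by backtracking along matches): 7, 5, 4.

3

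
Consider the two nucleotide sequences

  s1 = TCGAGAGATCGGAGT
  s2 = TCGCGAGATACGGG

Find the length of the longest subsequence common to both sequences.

One common subsequence of length 12: T at s1[1]=s2[1], C at s1[2]=s2[2], G at s1[3]=s2[3], G at s1[5]=s2[5], A at s1[6]=s2[6], G at s1[7]=s2[7], A at s1[8]=s2[8], T at s1[9]=s2[9], C at s1[10]=s2[11], G at s1[11]=s2[12], G at s1[12]=s2[13], G at s1[14]=s2[14], and the DP table's final entry dp[15][14] is also 12, so no common subsequence is longer.

12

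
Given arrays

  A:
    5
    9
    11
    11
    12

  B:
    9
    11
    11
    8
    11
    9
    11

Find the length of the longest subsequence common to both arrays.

One common subsequence of length 3: 9 (A #2, B #1), 11 (A #3, B #5), 11 (A #4, B #7). Since dp[5][7] = 3, nothing longer is possible.

3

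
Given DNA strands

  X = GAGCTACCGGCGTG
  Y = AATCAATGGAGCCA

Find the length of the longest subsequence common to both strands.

6

Pick A [2,2], then C [4,4], then T [5,7], then A [6,10], then C [7,12], then C [8,13]; all 6 bases appear in both, in order, and the DP table's final entry dp[14][14] is also 6, so no common subsequence is longer.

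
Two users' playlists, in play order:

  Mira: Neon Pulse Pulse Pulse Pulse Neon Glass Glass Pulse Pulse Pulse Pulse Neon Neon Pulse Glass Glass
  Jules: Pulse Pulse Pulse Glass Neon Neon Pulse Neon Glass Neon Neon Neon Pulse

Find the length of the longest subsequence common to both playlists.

Taking Pulse [2,1]; then Pulse [3,2]; then Pulse [4,3]; then Pulse [5,7]; then Neon [6,8]; then Glass [7,9]; then Neon [13,11]; then Neon [14,12]; then Pulse [15,13] gives a common subsequence of length 9. The LCS DP gives dp[17][13] = 9, so this is optimal.

9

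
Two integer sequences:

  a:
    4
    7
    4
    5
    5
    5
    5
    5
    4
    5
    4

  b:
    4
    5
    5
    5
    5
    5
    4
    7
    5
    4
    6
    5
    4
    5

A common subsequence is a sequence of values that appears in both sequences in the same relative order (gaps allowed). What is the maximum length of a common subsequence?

Pick 4 at a[1]=b[1] → 5 at a[4]=b[3] → 5 at a[5]=b[4] → 5 at a[6]=b[5] → 5 at a[7]=b[6] → 5 at a[8]=b[9] → 4 at a[9]=b[10] → 5 at a[10]=b[12] → 4 at a[11]=b[13]; all 9 values appear in both, in order. The LCS DP gives dp[11][14] = 9, so this is optimal.

9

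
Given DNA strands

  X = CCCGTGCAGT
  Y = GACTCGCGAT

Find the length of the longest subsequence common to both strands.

6

Let dp[i][j] be the LCS length of the first i bases of X and the first j bases of Y. dp[i][j] = dp[i-1][j-1]+1 when the i-th and j-th bases match, else max(dp[i-1][j], dp[i][j-1]).
    ·  G  A  C  T  C  G  C  G  A  T
 ·  0  0  0  0  0  0  0  0  0  0  0
 C  0  0  0  1  1  1  1  1  1  1  1
 C  0  0  0  1  1  2  2  2  2  2  2
 C  0  0  0  1  1  2  2  3  3  3  3
 G  0  1  1  1  1  2  3  3  4  4  4
 T  0  1  1  1  2  2  3  3  4  4  5
 G  0  1  1  1  2  2  3  3  4  4  5
 C  0  1  1  2  2  3  3  4  4  4  5
 A  0  1  2  2  2  3  3  4  4  5  5
 G  0  1  2  2  2  3  4  4  5  5  5
 T  0  1  2  2  3  3  4  4  5  5  6
dp[10][10] = 6. One LCS (by backtracking along matches): CCCGAT.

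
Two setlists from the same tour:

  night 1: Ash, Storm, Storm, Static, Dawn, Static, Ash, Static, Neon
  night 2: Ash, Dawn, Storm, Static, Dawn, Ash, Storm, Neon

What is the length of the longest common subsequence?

6

One common subsequence of length 6: Ash [1,1], Storm [3,3], Static [4,4], Dawn [5,5], Ash [7,6], Neon [9,8], and the DP table's final entry dp[9][8] is also 6, so no common subsequence is longer.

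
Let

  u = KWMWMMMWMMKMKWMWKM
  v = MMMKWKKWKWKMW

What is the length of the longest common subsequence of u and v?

10

Match M (u #3, v #1), M (u #5, v #2), M (u #6, v #3), W (u #8, v #5), K (u #11, v #6), K (u #13, v #7), W (u #14, v #8), W (u #16, v #10), K (u #17, v #11), M (u #18, v #12) — 10 characters in the same relative order in both. The LCS DP gives dp[18][13] = 10, so this is optimal.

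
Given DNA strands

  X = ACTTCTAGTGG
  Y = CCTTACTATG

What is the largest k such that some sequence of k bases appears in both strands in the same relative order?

Let dp[i][j] be the LCS length of the first i bases of X and the first j bases of Y. dp[i][j] = dp[i-1][j-1]+1 when the i-th and j-th bases match, else max(dp[i-1][j], dp[i][j-1]).
    ·  C  C  T  T  A  C  T  A  T  G
 ·  0  0  0  0  0  0  0  0  0  0  0
 A  0  0  0  0  0  1  1  1  1  1  1
 C  0  1  1  1  1  1  2  2  2  2  2
 T  0  1  1  2  2  2  2  3  3  3  3
 T  0  1  1  2  3  3  3  3  3  4  4
 C  0  1  2  2  3  3  4  4  4  4  4
 T  0  1  2  3  3  3  4  5  5  5  5
 A  0  1  2  3  3  4  4  5  6  6  6
 G  0  1  2  3  3  4  4  5  6  6  7
 T  0  1  2  3  4  4  4  5  6  7  7
 G  0  1  2  3  4  4  4  5  6  7  8
 G  0  1  2  3  4  4  4  5  6  7  8
dp[11][10] = 8. One LCS (by backtracking along matches): CTTCTATG.

8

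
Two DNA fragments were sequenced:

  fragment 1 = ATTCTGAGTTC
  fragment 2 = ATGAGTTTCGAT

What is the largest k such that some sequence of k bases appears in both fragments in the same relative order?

8

Let dp[i][j] be the LCS length of the first i bases of fragment 1 and the first j bases of fragment 2. dp[i][j] = dp[i-1][j-1]+1 when the i-th and j-th bases match, else max(dp[i-1][j], dp[i][j-1]).
    ·  A  T  G  A  G  T  T  T  C  G  A  T
 ·  0  0  0  0  0  0  0  0  0  0  0  0  0
 A  0  1  1  1  1  1  1  1  1  1  1  1  1
 T  0  1  2  2  2  2  2  2  2  2  2  2  2
 T  0  1  2  2  2  2  3  3  3  3  3  3  3
 C  0  1  2  2  2  2  3  3  3  4  4  4  4
 T  0  1  2  2  2  2  3  4  4  4  4  4  5
 G  0  1  2  3  3  3  3  4  4  4  5  5  5
 A  0  1  2  3  4  4  4  4  4  4  5  6  6
 G  0  1  2  3  4  5  5  5  5  5  5  6  6
 T  0  1  2  3  4  5  6  6  6  6  6  6  7
 T  0  1  2  3  4  5  6  7  7  7  7  7  7
 C  0  1  2  3  4  5  6  7  7  8  8  8  8
dp[11][12] = 8. One LCS (by backtracking along matches): ATGAGTTC.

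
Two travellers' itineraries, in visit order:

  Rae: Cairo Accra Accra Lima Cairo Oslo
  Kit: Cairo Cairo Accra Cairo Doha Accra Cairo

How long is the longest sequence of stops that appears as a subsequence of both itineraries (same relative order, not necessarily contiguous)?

One common subsequence of length 4: Cairo at Rae[1]=Kit[2], then Accra at Rae[2]=Kit[3], then Accra at Rae[3]=Kit[6], then Cairo at Rae[5]=Kit[7]. Since dp[6][7] = 4, nothing longer is possible.

4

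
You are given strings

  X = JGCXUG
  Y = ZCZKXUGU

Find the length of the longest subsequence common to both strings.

Let dp[i][j] be the LCS length of the first i characters of X and the first j characters of Y. dp[i][j] = dp[i-1][j-1]+1 when the i-th and j-th characters match, else max(dp[i-1][j], dp[i][j-1]).
    ·  Z  C  Z  K  X  U  G  U
 ·  0  0  0  0  0  0  0  0  0
 J  0  0  0  0  0  0  0  0  0
 G  0  0  0  0  0  0  0  1  1
 C  0  0  1  1  1  1  1  1  1
 X  0  0  1  1  1  2  2  2  2
 U  0  0  1  1  1  2  3  3  3
 G  0  0  1  1  1  2  3  4  4
dp[6][8] = 4. One LCS (by backtracking along matches): CXUG.

4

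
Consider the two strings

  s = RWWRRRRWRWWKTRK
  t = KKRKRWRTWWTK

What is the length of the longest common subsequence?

8

Pick R (s #1, t #3), then R (s #7, t #5), then W (s #8, t #6), then R (s #9, t #7), then W (s #10, t #9), then W (s #11, t #10), then T (s #13, t #11), then K (s #15, t #12); all 8 characters appear in both, in order. The LCS DP gives dp[15][12] = 8, so this is optimal.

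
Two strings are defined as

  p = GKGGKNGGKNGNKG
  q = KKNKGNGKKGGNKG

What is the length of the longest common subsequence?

10

Match K at p[2]=q[1]; then K at p[5]=q[2]; then N at p[6]=q[3]; then G at p[7]=q[5]; then G at p[8]=q[7]; then K at p[9]=q[9]; then G at p[11]=q[11]; then N at p[12]=q[12]; then K at p[13]=q[13]; then G at p[14]=q[14] — 10 characters in the same relative order in both. Since dp[14][14] = 10, nothing longer is possible.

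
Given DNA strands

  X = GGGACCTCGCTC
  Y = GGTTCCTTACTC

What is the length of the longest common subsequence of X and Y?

8

Let dp[i][j] be the LCS length of the first i bases of X and the first j bases of Y. dp[i][j] = dp[i-1][j-1]+1 when the i-th and j-th bases match, else max(dp[i-1][j], dp[i][j-1]).
    ·  G  G  T  T  C  C  T  T  A  C  T  C
 ·  0  0  0  0  0  0  0  0  0  0  0  0  0
 G  0  1  1  1  1  1  1  1  1  1  1  1  1
 G  0  1  2  2  2  2  2  2  2  2  2  2  2
 G  0  1  2  2  2  2  2  2  2  2  2  2  2
 A  0  1  2  2  2  2  2  2  2  3  3  3  3
 C  0  1  2  2  2  3  3  3  3  3  4  4  4
 C  0  1  2  2  2  3  4  4  4  4  4  4  5
 T  0  1  2  3  3  3  4  5  5  5  5  5  5
 C  0  1  2  3  3  4  4  5  5  5  6  6  6
 G  0  1  2  3  3  4  4  5  5  5  6  6  6
 C  0  1  2  3  3  4  5  5  5  5  6  6  7
 T  0  1  2  3  4  4  5  6  6  6  6  7  7
 C  0  1  2  3  4  5  5  6  6  6  7  7  8
dp[12][12] = 8. One LCS (by backtracking along matches): GGCCTCTC.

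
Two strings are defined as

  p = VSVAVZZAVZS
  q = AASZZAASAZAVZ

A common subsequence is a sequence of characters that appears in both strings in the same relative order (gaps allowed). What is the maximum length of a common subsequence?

Let dp[i][j] be the LCS length of the first i characters of p and the first j characters of q. dp[i][j] = dp[i-1][j-1]+1 when the i-th and j-th characters match, else max(dp[i-1][j], dp[i][j-1]).
    ·  A  A  S  Z  Z  A  A  S  A  Z  A  V  Z
 ·  0  0  0  0  0  0  0  0  0  0  0  0  0  0
 V  0  0  0  0  0  0  0  0  0  0  0  0  1  1
 S  0  0  0  1  1  1  1  1  1  1  1  1  1  1
 V  0  0  0  1  1  1  1  1  1  1  1  1  2  2
 A  0  1  1  1  1  1  2  2  2  2  2  2  2  2
 V  0  1  1  1  1  1  2  2  2  2  2  2  3  3
 Z  0  1  1  1  2  2  2  2  2  2  3  3  3  4
 Z  0  1  1  1  2  3  3  3  3  3  3  3  3  4
 A  0  1  2  2  2  3  4  4  4  4  4  4  4  4
 V  0  1  2  2  2  3  4  4  4  4  4  4  5  5
 Z  0  1  2  2  3  3  4  4  4  4  5  5  5  6
 S  0  1  2  3  3  3  4  4  5  5  5  5  5  6
dp[11][13] = 6. One LCS (by backtracking along matches): SAZAVZ.

6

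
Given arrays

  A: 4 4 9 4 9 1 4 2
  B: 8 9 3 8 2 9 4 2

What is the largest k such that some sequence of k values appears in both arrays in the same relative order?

Pick 9 (A #3, B #2) → 9 (A #5, B #6) → 4 (A #7, B #7) → 2 (A #8, B #8); all 4 values appear in both, in order. The LCS DP gives dp[8][8] = 4, so this is optimal.

4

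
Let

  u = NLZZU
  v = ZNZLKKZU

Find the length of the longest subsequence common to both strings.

Let dp[i][j] be the LCS length of the first i characters of u and the first j characters of v. dp[i][j] = dp[i-1][j-1]+1 when the i-th and j-th characters match, else max(dp[i-1][j], dp[i][j-1]).
    ·  Z  N  Z  L  K  K  Z  U
 ·  0  0  0  0  0  0  0  0  0
 N  0  0  1  1  1  1  1  1  1
 L  0  0  1  1  2  2  2  2  2
 Z  0  1  1  2  2  2  2  3  3
 Z  0  1  1  2  2  2  2  3  3
 U  0  1  1  2  2  2  2  3  4
dp[5][8] = 4. One LCS (by backtracking along matches): NLZU.

4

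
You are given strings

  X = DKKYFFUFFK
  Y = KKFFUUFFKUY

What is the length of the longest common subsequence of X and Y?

8

Let dp[i][j] be the LCS length of the first i characters of X and the first j characters of Y. dp[i][j] = dp[i-1][j-1]+1 when the i-th and j-th characters match, else max(dp[i-1][j], dp[i][j-1]).
    ·  K  K  F  F  U  U  F  F  K  U  Y
 ·  0  0  0  0  0  0  0  0  0  0  0  0
 D  0  0  0  0  0  0  0  0  0  0  0  0
 K  0  1  1  1  1  1  1  1  1  1  1  1
 K  0  1  2  2  2  2  2  2  2  2  2  2
 Y  0  1  2  2  2  2  2  2  2  2  2  3
 F  0  1  2  3  3  3  3  3  3  3  3  3
 F  0  1  2  3  4  4  4  4  4  4  4  4
 U  0  1  2  3  4  5  5  5  5  5  5  5
 F  0  1  2  3  4  5  5  6  6  6  6  6
 F  0  1  2  3  4  5  5  6  7  7  7  7
 K  0  1  2  3  4  5  5  6  7  8  8  8
dp[10][11] = 8. One LCS (by backtracking along matches): KKFFUFFK.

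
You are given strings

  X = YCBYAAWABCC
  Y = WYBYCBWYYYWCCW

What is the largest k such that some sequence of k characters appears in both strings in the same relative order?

7

Pick Y [1,4]; then C [2,5]; then B [3,6]; then Y [4,10]; then W [7,11]; then C [10,12]; then C [11,13]; all 7 characters appear in both, in order. dp[11][14] = 7 confirms this is the maximum.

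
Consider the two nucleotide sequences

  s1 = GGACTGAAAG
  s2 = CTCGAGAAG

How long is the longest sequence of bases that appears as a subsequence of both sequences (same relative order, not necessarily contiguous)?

7

Pick C at s1[4]=s2[1], T at s1[5]=s2[2], G at s1[6]=s2[4], A at s1[7]=s2[5], A at s1[8]=s2[7], A at s1[9]=s2[8], G at s1[10]=s2[9]; all 7 bases appear in both, in order, and the DP table's final entry dp[10][9] is also 7, so no common subsequence is longer.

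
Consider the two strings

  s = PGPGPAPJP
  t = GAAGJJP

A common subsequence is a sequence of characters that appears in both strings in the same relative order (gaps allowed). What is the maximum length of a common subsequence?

Let dp[i][j] be the LCS length of the first i characters of s and the first j characters of t. dp[i][j] = dp[i-1][j-1]+1 when the i-th and j-th characters match, else max(dp[i-1][j], dp[i][j-1]).
    ·  G  A  A  G  J  J  P
 ·  0  0  0  0  0  0  0  0
 P  0  0  0  0  0  0  0  1
 G  0  1  1  1  1  1  1  1
 P  0  1  1  1  1  1  1  2
 G  0  1  1  1  2  2  2  2
 P  0  1  1  1  2  2  2  3
 A  0  1  2  2  2  2  2  3
 P  0  1  2  2  2  2  2  3
 J  0  1  2  2  2  3  3  3
 P  0  1  2  2  2  3  3  4
dp[9][7] = 4. One LCS (by backtracking along matches): GGJP.

4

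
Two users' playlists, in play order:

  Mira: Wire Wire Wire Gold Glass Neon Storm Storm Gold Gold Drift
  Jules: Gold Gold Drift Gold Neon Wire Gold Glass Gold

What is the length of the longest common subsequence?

Taking Wire [3,6], Gold [4,7], Glass [5,8], Gold [10,9] gives a common subsequence of length 4. dp[11][9] = 4 confirms this is the maximum.

4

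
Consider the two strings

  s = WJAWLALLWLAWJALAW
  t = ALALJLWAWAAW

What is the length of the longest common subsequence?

11

Pick A at s[3]=t[1], then L at s[5]=t[2], then A at s[6]=t[3], then L at s[7]=t[4], then L at s[8]=t[6], then W at s[9]=t[7], then A at s[11]=t[8], then W at s[12]=t[9], then A at s[14]=t[10], then A at s[16]=t[11], then W at s[17]=t[12]; all 11 characters appear in both, in order. Since dp[17][12] = 11, nothing longer is possible.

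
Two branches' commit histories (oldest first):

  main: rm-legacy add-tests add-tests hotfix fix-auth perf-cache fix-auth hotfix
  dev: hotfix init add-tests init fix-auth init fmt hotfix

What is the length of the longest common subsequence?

Match add-tests [2,3], fix-auth [5,5], hotfix [8,8] — 3 commits in the same relative order in both. Since dp[8][8] = 3, nothing longer is possible.

3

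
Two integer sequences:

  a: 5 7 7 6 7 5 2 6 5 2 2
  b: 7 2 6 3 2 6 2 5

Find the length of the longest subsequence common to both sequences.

5

One common subsequence of length 5: 7 [2,1], then 6 [4,3], then 2 [7,5], then 6 [8,6], then 5 [9,8]. dp[11][8] = 5 confirms this is the maximum.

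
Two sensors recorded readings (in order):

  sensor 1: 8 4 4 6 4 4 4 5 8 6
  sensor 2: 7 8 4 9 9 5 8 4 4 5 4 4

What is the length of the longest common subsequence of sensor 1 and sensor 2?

Let dp[i][j] be the LCS length of the first i values of sensor 1 and the first j values of sensor 2. dp[i][j] = dp[i-1][j-1]+1 when the i-th and j-th values match, else max(dp[i-1][j], dp[i][j-1]).
    ·  7  8  4  9  9  5  8  4  4  5  4  4
 ·  0  0  0  0  0  0  0  0  0  0  0  0  0
 8  0  0  1  1  1  1  1  1  1  1  1  1  1
 4  0  0  1  2  2  2  2  2  2  2  2  2  2
 4  0  0  1  2  2  2  2  2  3  3  3  3  3
 6  0  0  1  2  2  2  2  2  3  3  3  3  3
 4  0  0  1  2  2  2  2  2  3  4  4  4  4
 4  0  0  1  2  2  2  2  2  3  4  4  5  5
 4  0  0  1  2  2  2  2  2  3  4  4  5  6
 5  0  0  1  2  2  2  3  3  3  4  5  5  6
 8  0  0  1  2  2  2  3  4  4  4  5  5  6
 6  0  0  1  2  2  2  3  4  4  4  5  5  6
dp[10][12] = 6. One LCS (by backtracking along matches): 8, 4, 4, 4, 4, 4.

6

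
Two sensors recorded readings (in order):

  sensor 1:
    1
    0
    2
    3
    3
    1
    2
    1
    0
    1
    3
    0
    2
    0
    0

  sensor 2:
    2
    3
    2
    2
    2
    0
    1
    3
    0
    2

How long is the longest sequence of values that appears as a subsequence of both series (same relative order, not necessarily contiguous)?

Let dp[i][j] be the LCS length of the first i values of sensor 1 and the first j values of sensor 2. dp[i][j] = dp[i-1][j-1]+1 when the i-th and j-th values match, else max(dp[i-1][j], dp[i][j-1]).
    ·  2  3  2  2  2  0  1  3  0  2
 ·  0  0  0  0  0  0  0  0  0  0  0
 1  0  0  0  0  0  0  0  1  1  1  1
 0  0  0  0  0  0  0  1  1  1  2  2
 2  0  1  1  1  1  1  1  1  1  2  3
 3  0  1  2  2  2  2  2  2  2  2  3
 3  0  1  2  2  2  2  2  2  3  3  3
 1  0  1  2  2  2  2  2  3  3  3  3
 2  0  1  2  3  3  3  3  3  3  3  4
 1  0  1  2  3  3  3  3  4  4  4  4
 0  0  1  2  3  3  3  4  4  4  5  5
 1  0  1  2  3  3  3  4  5  5  5  5
 3  0  1  2  3  3  3  4  5  6  6  6
 0  0  1  2  3  3  3  4  5  6  7  7
 2  0  1  2  3  4  4  4  5  6  7  8
 0  0  1  2  3  4  4  5  5  6  7  8
 0  0  1  2  3  4  4  5  5  6  7  8
dp[15][10] = 8. One LCS (by backtracking along matches): 2, 3, 2, 0, 1, 3, 0, 2.

8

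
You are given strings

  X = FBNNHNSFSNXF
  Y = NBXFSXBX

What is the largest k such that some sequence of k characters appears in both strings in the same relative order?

Match B at X[2]=Y[2]; then F at X[8]=Y[4]; then S at X[9]=Y[5]; then X at X[11]=Y[8] — 4 characters in the same relative order in both. dp[12][8] = 4 confirms this is the maximum.

4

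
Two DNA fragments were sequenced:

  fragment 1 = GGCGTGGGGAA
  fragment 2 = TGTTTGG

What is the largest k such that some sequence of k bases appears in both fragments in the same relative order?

Taking G (fragment 1 #1, fragment 2 #2), then T (fragment 1 #5, fragment 2 #5), then G (fragment 1 #8, fragment 2 #6), then G (fragment 1 #9, fragment 2 #7) gives a common subsequence of length 4. The LCS DP gives dp[11][7] = 4, so this is optimal.

4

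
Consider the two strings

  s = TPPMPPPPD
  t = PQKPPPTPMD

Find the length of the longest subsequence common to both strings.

Let dp[i][j] be the LCS length of the first i characters of s and the first j characters of t. dp[i][j] = dp[i-1][j-1]+1 when the i-th and j-th characters match, else max(dp[i-1][j], dp[i][j-1]).
    ·  P  Q  K  P  P  P  T  P  M  D
 ·  0  0  0  0  0  0  0  0  0  0  0
 T  0  0  0  0  0  0  0  1  1  1  1
 P  0  1  1  1  1  1  1  1  2  2  2
 P  0  1  1  1  2  2  2  2  2  2  2
 M  0  1  1  1  2  2  2  2  2  3  3
 P  0  1  1  1  2  3  3  3  3  3  3
 P  0  1  1  1  2  3  4  4  4  4  4
 P  0  1  1  1  2  3  4  4  5  5  5
 P  0  1  1  1  2  3  4  4  5  5  5
 D  0  1  1  1  2  3  4  4  5  5  6
dp[9][10] = 6. One LCS (by backtracking along matches): PPPPPD.

6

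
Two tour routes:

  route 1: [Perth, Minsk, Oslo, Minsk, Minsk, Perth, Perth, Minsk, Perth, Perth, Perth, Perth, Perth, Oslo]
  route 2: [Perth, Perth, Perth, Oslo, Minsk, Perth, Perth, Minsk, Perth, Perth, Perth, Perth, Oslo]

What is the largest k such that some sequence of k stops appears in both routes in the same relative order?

11

Pick Perth at route 1[1]=route 2[3], then Oslo at route 1[3]=route 2[4], then Minsk at route 1[5]=route 2[5], then Perth at route 1[6]=route 2[6], then Perth at route 1[7]=route 2[7], then Minsk at route 1[8]=route 2[8], then Perth at route 1[10]=route 2[9], then Perth at route 1[11]=route 2[10], then Perth at route 1[12]=route 2[11], then Perth at route 1[13]=route 2[12], then Oslo at route 1[14]=route 2[13]; all 11 stops appear in both, in order. The LCS DP gives dp[14][13] = 11, so this is optimal.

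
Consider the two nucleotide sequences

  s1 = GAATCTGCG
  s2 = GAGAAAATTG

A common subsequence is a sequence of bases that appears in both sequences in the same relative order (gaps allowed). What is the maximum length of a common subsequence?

6

Taking G [1,3] → A [2,6] → A [3,7] → T [4,8] → T [6,9] → G [9,10] gives a common subsequence of length 6. dp[9][10] = 6 confirms this is the maximum.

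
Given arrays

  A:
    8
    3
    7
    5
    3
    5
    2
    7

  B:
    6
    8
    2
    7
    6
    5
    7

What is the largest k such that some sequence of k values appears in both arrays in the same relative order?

4

Let dp[i][j] be the LCS length of the first i values of A and the first j values of B. dp[i][j] = dp[i-1][j-1]+1 when the i-th and j-th values match, else max(dp[i-1][j], dp[i][j-1]).
    ·  6  8  2  7  6  5  7
 ·  0  0  0  0  0  0  0  0
 8  0  0  1  1  1  1  1  1
 3  0  0  1  1  1  1  1  1
 7  0  0  1  1  2  2  2  2
 5  0  0  1  1  2  2  3  3
 3  0  0  1  1  2  2  3  3
 5  0  0  1  1  2  2  3  3
 2  0  0  1  2  2  2  3  3
 7  0  0  1  2  3  3  3  4
dp[8][7] = 4. One LCS (by backtracking along matches): 8, 7, 5, 7.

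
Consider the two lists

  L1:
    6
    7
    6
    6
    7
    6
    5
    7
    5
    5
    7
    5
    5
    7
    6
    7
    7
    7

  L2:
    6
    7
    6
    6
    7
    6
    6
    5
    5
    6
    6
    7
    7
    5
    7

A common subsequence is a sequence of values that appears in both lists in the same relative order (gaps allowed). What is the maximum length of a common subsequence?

12

One common subsequence of length 12: 6 [1,1]; then 7 [2,2]; then 6 [3,3]; then 6 [4,4]; then 7 [5,5]; then 6 [6,7]; then 5 [7,8]; then 5 [9,9]; then 6 [15,11]; then 7 [16,12]; then 7 [17,13]; then 7 [18,15], and the DP table's final entry dp[18][15] is also 12, so no common subsequence is longer.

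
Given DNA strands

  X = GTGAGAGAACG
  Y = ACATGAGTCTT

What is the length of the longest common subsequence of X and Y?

Match T (X #2, Y #4), then G (X #3, Y #5), then A (X #4, Y #6), then G (X #5, Y #7), then C (X #10, Y #9) — 5 bases in the same relative order in both. Since dp[11][11] = 5, nothing longer is possible.

5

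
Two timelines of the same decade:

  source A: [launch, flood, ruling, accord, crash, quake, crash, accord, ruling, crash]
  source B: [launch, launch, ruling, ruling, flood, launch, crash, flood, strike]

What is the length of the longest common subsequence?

4

Taking launch at source A[1]=source B[2], then ruling at source A[3]=source B[3], then ruling at source A[9]=source B[4], then crash at source A[10]=source B[7] gives a common subsequence of length 4, and the DP table's final entry dp[10][9] is also 4, so no common subsequence is longer.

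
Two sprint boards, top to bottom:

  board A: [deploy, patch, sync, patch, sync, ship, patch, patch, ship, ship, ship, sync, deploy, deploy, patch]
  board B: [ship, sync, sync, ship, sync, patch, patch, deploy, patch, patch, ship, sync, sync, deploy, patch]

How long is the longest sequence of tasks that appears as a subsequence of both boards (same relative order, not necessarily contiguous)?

9

One common subsequence of length 9: sync [3,2], then sync [5,3], then ship [6,4], then patch [7,9], then patch [8,10], then ship [9,11], then sync [12,13], then deploy [14,14], then patch [15,15], and the DP table's final entry dp[15][15] is also 9, so no common subsequence is longer.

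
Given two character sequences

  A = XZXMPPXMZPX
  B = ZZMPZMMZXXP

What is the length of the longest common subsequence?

6

Taking Z at A[2]=B[2] → M at A[4]=B[3] → P at A[5]=B[4] → M at A[8]=B[7] → Z at A[9]=B[8] → P at A[10]=B[11] gives a common subsequence of length 6. The LCS DP gives dp[11][11] = 6, so this is optimal.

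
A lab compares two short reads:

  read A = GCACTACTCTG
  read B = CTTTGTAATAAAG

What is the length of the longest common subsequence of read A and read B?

Let dp[i][j] be the LCS length of the first i bases of read A and the first j bases of read B. dp[i][j] = dp[i-1][j-1]+1 when the i-th and j-th bases match, else max(dp[i-1][j], dp[i][j-1]).
    ·  C  T  T  T  G  T  A  A  T  A  A  A  G
 ·  0  0  0  0  0  0  0  0  0  0  0  0  0  0
 G  0  0  0  0  0  1  1  1  1  1  1  1  1  1
 C  0  1  1  1  1  1  1  1  1  1  1  1  1  1
 A  0  1  1  1  1  1  1  2  2  2  2  2  2  2
 C  0  1  1  1  1  1  1  2  2  2  2  2  2  2
 T  0  1  2  2  2  2  2  2  2  3  3  3  3  3
 A  0  1  2  2  2  2  2  3  3  3  4  4  4  4
 C  0  1  2  2  2  2  2  3  3  3  4  4  4  4
 T  0  1  2  3  3  3  3  3  3  4  4  4  4  4
 C  0  1  2  3  3  3  3  3  3  4  4  4  4  4
 T  0  1  2  3  4  4  4  4  4  4  4  4  4  4
 G  0  1  2  3  4  5  5  5  5  5  5  5  5  5
dp[11][13] = 5. One LCS (by backtracking along matches): GATAG.

5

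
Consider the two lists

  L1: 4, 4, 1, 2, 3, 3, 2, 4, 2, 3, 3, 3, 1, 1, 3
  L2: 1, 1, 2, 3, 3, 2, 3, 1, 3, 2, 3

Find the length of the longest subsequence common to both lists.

8

Pick 1 (L1 #3, L2 #2) → 2 (L1 #4, L2 #3) → 3 (L1 #5, L2 #4) → 3 (L1 #6, L2 #5) → 2 (L1 #9, L2 #6) → 3 (L1 #10, L2 #7) → 3 (L1 #11, L2 #9) → 3 (L1 #15, L2 #11); all 8 values appear in both, in order. dp[15][11] = 8 confirms this is the maximum.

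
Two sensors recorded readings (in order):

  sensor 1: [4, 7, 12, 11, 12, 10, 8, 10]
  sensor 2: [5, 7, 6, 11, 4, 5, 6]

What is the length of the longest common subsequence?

One common subsequence of length 2: 7 (sensor 1 #2, sensor 2 #2) → 11 (sensor 1 #4, sensor 2 #4). Since dp[8][7] = 2, nothing longer is possible.

2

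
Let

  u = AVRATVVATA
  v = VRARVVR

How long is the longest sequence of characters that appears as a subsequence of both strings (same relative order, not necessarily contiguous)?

One common subsequence of length 5: V at u[2]=v[1] → R at u[3]=v[2] → A at u[4]=v[3] → V at u[6]=v[5] → V at u[7]=v[6]. Since dp[10][7] = 5, nothing longer is possible.

5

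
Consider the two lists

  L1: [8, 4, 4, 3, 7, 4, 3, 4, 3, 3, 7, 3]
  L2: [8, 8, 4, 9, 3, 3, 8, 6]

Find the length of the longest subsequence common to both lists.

Taking 8 [1,2] → 4 [2,3] → 3 [4,5] → 3 [7,6] gives a common subsequence of length 4. The LCS DP gives dp[12][8] = 4, so this is optimal.

4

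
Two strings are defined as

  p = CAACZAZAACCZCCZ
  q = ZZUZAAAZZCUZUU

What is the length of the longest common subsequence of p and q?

7

Taking A (p #2, q #5), A (p #3, q #6), A (p #6, q #7), Z (p #7, q #8), Z (p #12, q #9), C (p #13, q #10), Z (p #15, q #12) gives a common subsequence of length 7. Since dp[15][14] = 7, nothing longer is possible.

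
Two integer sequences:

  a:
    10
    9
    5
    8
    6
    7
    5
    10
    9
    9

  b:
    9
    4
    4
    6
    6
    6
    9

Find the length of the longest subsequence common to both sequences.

Taking 9 [2,1] → 6 [5,6] → 9 [10,7] gives a common subsequence of length 3. The LCS DP gives dp[10][7] = 3, so this is optimal.

3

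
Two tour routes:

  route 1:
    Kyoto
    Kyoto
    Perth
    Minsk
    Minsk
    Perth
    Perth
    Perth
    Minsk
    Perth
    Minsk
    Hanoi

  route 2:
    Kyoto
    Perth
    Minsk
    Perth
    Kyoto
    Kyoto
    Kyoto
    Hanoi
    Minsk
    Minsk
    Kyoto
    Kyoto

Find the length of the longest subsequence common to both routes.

One common subsequence of length 6: Kyoto (route 1 #2, route 2 #1); then Perth (route 1 #3, route 2 #2); then Minsk (route 1 #5, route 2 #3); then Perth (route 1 #6, route 2 #4); then Minsk (route 1 #9, route 2 #9); then Minsk (route 1 #11, route 2 #10). The LCS DP gives dp[12][12] = 6, so this is optimal.

6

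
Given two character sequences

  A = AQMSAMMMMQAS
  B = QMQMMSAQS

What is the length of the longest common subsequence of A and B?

Pick Q at A[2]=B[3], then M at A[3]=B[5], then S at A[4]=B[6], then A at A[5]=B[7], then Q at A[10]=B[8], then S at A[12]=B[9]; all 6 characters appear in both, in order. dp[12][9] = 6 confirms this is the maximum.

6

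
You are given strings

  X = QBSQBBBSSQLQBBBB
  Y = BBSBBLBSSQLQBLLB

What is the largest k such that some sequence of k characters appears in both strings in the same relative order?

12

One common subsequence of length 12: B [2,2], S [3,3], B [5,4], B [6,5], B [7,7], S [8,8], S [9,9], Q [10,10], L [11,11], Q [12,12], B [13,13], B [16,16]. dp[16][16] = 12 confirms this is the maximum.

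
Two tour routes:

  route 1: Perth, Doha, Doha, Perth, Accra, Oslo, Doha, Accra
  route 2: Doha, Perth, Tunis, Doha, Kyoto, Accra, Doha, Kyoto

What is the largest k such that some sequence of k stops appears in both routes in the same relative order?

4

Pick Perth (route 1 #1, route 2 #2), Doha (route 1 #2, route 2 #4), Accra (route 1 #5, route 2 #6), Doha (route 1 #7, route 2 #7); all 4 stops appear in both, in order. Since dp[8][8] = 4, nothing longer is possible.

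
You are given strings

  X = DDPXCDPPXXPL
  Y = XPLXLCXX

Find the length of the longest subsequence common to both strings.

5

One common subsequence of length 5: P (X #3, Y #2), X (X #4, Y #4), C (X #5, Y #6), X (X #9, Y #7), X (X #10, Y #8). The LCS DP gives dp[12][8] = 5, so this is optimal.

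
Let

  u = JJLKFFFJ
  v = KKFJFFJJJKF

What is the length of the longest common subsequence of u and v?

5

Let dp[i][j] be the LCS length of the first i characters of u and the first j characters of v. dp[i][j] = dp[i-1][j-1]+1 when the i-th and j-th characters match, else max(dp[i-1][j], dp[i][j-1]).
    ·  K  K  F  J  F  F  J  J  J  K  F
 ·  0  0  0  0  0  0  0  0  0  0  0  0
 J  0  0  0  0  1  1  1  1  1  1  1  1
 J  0  0  0  0  1  1  1  2  2  2  2  2
 L  0  0  0  0  1  1  1  2  2  2  2  2
 K  0  1  1  1  1  1  1  2  2  2  3  3
 F  0  1  1  2  2  2  2  2  2  2  3  4
 F  0  1  1  2  2  3  3  3  3  3  3  4
 F  0  1  1  2  2  3  4  4  4  4  4  4
 J  0  1  1  2  3  3  4  5  5  5  5  5
dp[8][11] = 5. One LCS (by backtracking along matches): KFFFJ.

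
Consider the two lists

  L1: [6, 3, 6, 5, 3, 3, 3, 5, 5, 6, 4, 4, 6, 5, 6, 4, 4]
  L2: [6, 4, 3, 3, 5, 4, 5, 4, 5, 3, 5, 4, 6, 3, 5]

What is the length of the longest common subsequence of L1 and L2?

Pick 6 [1,1] → 3 [6,3] → 3 [7,4] → 5 [8,5] → 5 [9,7] → 4 [11,8] → 4 [12,12] → 6 [13,13] → 5 [14,15]; all 9 values appear in both, in order. Since dp[17][15] = 9, nothing longer is possible.

9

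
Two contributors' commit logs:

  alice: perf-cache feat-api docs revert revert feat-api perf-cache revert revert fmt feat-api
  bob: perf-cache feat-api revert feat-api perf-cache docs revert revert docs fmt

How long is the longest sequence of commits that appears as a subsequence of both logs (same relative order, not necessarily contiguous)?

8

Pick perf-cache (alice #1, bob #1) → feat-api (alice #2, bob #2) → revert (alice #5, bob #3) → feat-api (alice #6, bob #4) → perf-cache (alice #7, bob #5) → revert (alice #8, bob #7) → revert (alice #9, bob #8) → fmt (alice #10, bob #10); all 8 commits appear in both, in order, and the DP table's final entry dp[11][10] is also 8, so no common subsequence is longer.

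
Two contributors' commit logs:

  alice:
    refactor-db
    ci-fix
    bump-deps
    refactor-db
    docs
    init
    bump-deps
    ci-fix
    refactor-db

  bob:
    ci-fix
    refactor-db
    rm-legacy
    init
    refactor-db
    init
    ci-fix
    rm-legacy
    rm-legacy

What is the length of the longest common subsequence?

Pick refactor-db [1,2], refactor-db [4,5], init [6,6], ci-fix [8,7]; all 4 commits appear in both, in order. The LCS DP gives dp[9][9] = 4, so this is optimal.

4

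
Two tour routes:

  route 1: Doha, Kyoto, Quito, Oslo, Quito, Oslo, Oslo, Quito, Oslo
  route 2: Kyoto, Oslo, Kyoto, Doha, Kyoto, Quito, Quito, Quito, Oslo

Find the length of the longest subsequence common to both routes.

6

Pick Doha [1,4], Kyoto [2,5], Quito [3,6], Quito [5,7], Quito [8,8], Oslo [9,9]; all 6 stops appear in both, in order. dp[9][9] = 6 confirms this is the maximum.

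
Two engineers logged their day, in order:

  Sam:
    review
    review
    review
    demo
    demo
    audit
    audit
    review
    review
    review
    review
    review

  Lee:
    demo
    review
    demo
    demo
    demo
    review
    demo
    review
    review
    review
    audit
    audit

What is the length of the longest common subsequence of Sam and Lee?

7

One common subsequence of length 7: review [1,2] → demo [4,4] → demo [5,5] → review [8,6] → review [9,8] → review [10,9] → review [11,10]. Since dp[12][12] = 7, nothing longer is possible.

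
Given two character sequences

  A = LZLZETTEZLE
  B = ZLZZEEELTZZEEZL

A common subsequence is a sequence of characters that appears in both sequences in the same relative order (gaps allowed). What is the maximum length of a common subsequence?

One common subsequence of length 8: L at A[1]=B[2], then Z at A[2]=B[4], then L at A[3]=B[8], then Z at A[4]=B[11], then E at A[5]=B[12], then E at A[8]=B[13], then Z at A[9]=B[14], then L at A[10]=B[15]. dp[11][15] = 8 confirms this is the maximum.

8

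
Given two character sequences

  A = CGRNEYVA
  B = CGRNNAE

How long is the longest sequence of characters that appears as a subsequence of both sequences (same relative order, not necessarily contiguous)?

5

Taking C (A #1, B #1), G (A #2, B #2), R (A #3, B #3), N (A #4, B #5), E (A #5, B #7) gives a common subsequence of length 5, and the DP table's final entry dp[8][7] is also 5, so no common subsequence is longer.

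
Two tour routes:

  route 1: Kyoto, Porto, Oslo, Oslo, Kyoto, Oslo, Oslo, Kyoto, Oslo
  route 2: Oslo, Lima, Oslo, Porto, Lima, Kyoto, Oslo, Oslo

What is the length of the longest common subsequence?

One common subsequence of length 5: Oslo (route 1 #3, route 2 #1), Oslo (route 1 #4, route 2 #3), Kyoto (route 1 #5, route 2 #6), Oslo (route 1 #7, route 2 #7), Oslo (route 1 #9, route 2 #8). Since dp[9][8] = 5, nothing longer is possible.

5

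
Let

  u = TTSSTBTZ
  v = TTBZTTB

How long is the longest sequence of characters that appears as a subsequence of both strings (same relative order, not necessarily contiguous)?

One common subsequence of length 4: T [1,2], then T [2,5], then T [5,6], then B [6,7]. The LCS DP gives dp[8][7] = 4, so this is optimal.

4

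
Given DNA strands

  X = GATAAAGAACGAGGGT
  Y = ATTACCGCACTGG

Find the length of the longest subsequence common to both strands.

8

Pick A (X #2, Y #1); then T (X #3, Y #3); then A (X #4, Y #4); then G (X #7, Y #7); then A (X #9, Y #9); then C (X #10, Y #10); then G (X #14, Y #12); then G (X #15, Y #13); all 8 bases appear in both, in order. The LCS DP gives dp[16][13] = 8, so this is optimal.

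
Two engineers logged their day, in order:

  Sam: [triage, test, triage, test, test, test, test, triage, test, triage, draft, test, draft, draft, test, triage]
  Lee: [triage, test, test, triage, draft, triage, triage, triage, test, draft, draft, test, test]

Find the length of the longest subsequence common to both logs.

9

Pick triage at Sam[1]=Lee[1], test at Sam[2]=Lee[3], triage at Sam[3]=Lee[6], triage at Sam[8]=Lee[7], triage at Sam[10]=Lee[8], test at Sam[12]=Lee[9], draft at Sam[13]=Lee[10], draft at Sam[14]=Lee[11], test at Sam[15]=Lee[13]; all 9 tasks appear in both, in order. The LCS DP gives dp[16][13] = 9, so this is optimal.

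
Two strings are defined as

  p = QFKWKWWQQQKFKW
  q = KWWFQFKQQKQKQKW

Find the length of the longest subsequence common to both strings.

Match Q (p #1, q #5); then F (p #2, q #6); then K (p #5, q #7); then Q (p #8, q #8); then Q (p #9, q #9); then Q (p #10, q #11); then K (p #11, q #12); then K (p #13, q #14); then W (p #14, q #15) — 9 characters in the same relative order in both. The LCS DP gives dp[14][15] = 9, so this is optimal.

9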